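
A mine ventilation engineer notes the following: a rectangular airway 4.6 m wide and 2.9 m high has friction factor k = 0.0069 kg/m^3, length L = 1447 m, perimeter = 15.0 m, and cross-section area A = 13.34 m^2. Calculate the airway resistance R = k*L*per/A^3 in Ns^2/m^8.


0.0631 Ns^2/m^8

Compute the numerator:
k * L * per = 0.0069 * 1447 * 15.0
= 149.7645
Compute the denominator:
A^3 = 13.34^3 = 2373.927704
Resistance:
R = 149.7645 / 2373.927704
= 0.0631 Ns^2/m^8


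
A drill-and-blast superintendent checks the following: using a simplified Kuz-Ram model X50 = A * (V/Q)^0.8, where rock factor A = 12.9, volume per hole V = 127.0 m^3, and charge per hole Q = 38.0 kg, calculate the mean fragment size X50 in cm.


Compute V/Q:
V/Q = 127.0 / 38.0 = 3.342105263
Raise to the power 0.8:
(V/Q)^0.8 = 3.342105263^0.8 = 2.625524646
Multiply by A:
X50 = 12.9 * 2.625524646
= 33.8693 cm

33.8693 cm


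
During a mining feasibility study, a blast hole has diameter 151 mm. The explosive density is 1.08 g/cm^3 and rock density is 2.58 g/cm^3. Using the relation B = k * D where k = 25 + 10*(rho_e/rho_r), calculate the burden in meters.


4.4071 m

First, compute k:
rho_e / rho_r = 1.08 / 2.58 = 0.4186046512
k = 25 + 10 * 0.4186046512 = 29.18604651
Then, compute burden:
B = k * D / 1000 = 29.18604651 * 151 / 1000
= 4407.093023 / 1000
= 4.4071 m


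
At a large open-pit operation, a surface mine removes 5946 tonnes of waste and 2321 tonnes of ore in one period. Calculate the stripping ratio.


2.5618

Stripping ratio = waste tonnage / ore tonnage
= 5946 / 2321
= 2.5618


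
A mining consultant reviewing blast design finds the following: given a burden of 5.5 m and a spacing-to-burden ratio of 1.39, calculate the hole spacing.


Spacing = burden * ratio
= 5.5 * 1.39
= 7.645 m

7.645 m


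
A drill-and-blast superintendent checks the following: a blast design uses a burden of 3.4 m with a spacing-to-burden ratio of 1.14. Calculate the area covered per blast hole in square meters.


13.1784 m^2

First, find the spacing:
Spacing = burden * ratio = 3.4 * 1.14
= 3.876 m
Then, calculate the area:
Area = burden * spacing = 3.4 * 3.876
= 13.1784 m^2


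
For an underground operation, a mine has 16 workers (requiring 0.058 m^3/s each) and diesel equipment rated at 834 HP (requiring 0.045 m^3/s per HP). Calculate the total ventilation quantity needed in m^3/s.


Airflow for workers:
Q_people = 16 * 0.058 = 0.928 m^3/s
Airflow for diesel equipment:
Q_diesel = 834 * 0.045 = 37.53 m^3/s
Total ventilation:
Q_total = 0.928 + 37.53
= 38.458 m^3/s

38.458 m^3/s


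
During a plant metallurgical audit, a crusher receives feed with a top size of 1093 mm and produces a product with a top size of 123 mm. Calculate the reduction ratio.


8.8862

Reduction ratio = feed size / product size
= 1093 / 123
= 8.8862


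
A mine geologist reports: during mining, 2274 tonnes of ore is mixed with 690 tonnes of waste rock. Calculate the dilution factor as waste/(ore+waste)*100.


23.2794%

Total material = ore + waste
= 2274 + 690 = 2964 tonnes
Dilution = waste / total * 100
= 690 / 2964 * 100
= 0.2327935223 * 100
= 23.2794%


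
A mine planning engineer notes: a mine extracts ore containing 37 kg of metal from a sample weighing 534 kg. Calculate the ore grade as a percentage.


6.9288%

Ore grade = (metal mass / ore mass) * 100
= (37 / 534) * 100
= 0.06928838951 * 100
= 6.9288%


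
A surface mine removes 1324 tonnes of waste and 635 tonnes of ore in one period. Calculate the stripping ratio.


Stripping ratio = waste tonnage / ore tonnage
= 1324 / 635
= 2.085

2.085


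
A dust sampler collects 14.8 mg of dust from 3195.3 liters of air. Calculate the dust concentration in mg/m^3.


Convert liters to m^3: 1 m^3 = 1000 L
Concentration = mass / volume * 1000
= 14.8 / 3195.3 * 1000
= 0.004631802961 * 1000
= 4.6318 mg/m^3

4.6318 mg/m^3


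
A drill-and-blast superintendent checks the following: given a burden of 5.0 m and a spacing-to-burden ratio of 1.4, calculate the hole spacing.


7.0 m

Spacing = burden * ratio
= 5.0 * 1.4
= 7.0 m


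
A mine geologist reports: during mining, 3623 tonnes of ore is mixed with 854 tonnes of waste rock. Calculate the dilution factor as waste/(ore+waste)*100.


Total material = ore + waste
= 3623 + 854 = 4477 tonnes
Dilution = waste / total * 100
= 854 / 4477 * 100
= 0.1907527362 * 100
= 19.0753%

19.0753%


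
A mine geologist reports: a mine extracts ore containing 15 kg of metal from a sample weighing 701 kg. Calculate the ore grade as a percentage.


Ore grade = (metal mass / ore mass) * 100
= (15 / 701) * 100
= 0.02139800285 * 100
= 2.1398%

2.1398%


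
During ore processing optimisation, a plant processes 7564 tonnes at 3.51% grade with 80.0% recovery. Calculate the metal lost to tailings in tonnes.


Total metal in feed:
= 7564 * 3.51 / 100 = 265.4964 tonnes
Metal recovered:
= 265.4964 * 80.0 / 100 = 212.39712 tonnes
Metal lost to tailings:
= 265.4964 - 212.39712
= 53.0993 tonnes

53.0993 tonnes


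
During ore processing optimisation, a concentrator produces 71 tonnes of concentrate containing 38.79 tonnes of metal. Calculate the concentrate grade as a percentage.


Grade = (metal in concentrate / concentrate mass) * 100
= (38.79 / 71) * 100
= 0.5463380282 * 100
= 54.6338%

54.6338%


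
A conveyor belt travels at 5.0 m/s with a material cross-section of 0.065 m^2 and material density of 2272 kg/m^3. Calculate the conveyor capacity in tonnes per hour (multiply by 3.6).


Volumetric flow = speed * area
= 5.0 * 0.065 = 0.325 m^3/s
Mass flow = volumetric * density
= 0.325 * 2272 = 738.4 kg/s
Convert to t/h: multiply by 3.6
Capacity = 738.4 * 3.6
= 2658.24 t/h

2658.24 t/h


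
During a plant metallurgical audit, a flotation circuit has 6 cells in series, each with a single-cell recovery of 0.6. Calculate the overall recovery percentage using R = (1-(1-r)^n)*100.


99.5904%

Complement of single-cell recovery:
1 - r = 1 - 0.6 = 0.4
Raise to power n:
(1 - r)^6 = 0.4^6 = 0.004096
Overall recovery:
R = (1 - 0.004096) * 100
= 99.5904%


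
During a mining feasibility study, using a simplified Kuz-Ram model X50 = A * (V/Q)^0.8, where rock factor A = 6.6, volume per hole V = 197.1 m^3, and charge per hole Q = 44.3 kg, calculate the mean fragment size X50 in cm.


21.7856 cm

Compute V/Q:
V/Q = 197.1 / 44.3 = 4.449209932
Raise to the power 0.8:
(V/Q)^0.8 = 4.449209932^0.8 = 3.300854022
Multiply by A:
X50 = 6.6 * 3.300854022
= 21.7856 cm


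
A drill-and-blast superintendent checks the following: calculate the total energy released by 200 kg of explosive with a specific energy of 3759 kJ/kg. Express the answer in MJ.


751.8 MJ

Energy = mass * specific_energy / 1000
= 200 * 3759 / 1000
= 751800 / 1000
= 751.8 MJ


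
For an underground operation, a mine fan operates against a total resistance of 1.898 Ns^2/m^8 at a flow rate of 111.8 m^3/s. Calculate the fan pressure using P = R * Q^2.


Compute Q^2:
Q^2 = 111.8^2 = 12499.24
Compute pressure:
P = R * Q^2 = 1.898 * 12499.24
= 23723.5575 Pa

23723.5575 Pa


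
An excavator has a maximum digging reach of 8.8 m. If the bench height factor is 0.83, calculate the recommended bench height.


7.304 m

Bench height = reach * factor
= 8.8 * 0.83
= 7.304 m


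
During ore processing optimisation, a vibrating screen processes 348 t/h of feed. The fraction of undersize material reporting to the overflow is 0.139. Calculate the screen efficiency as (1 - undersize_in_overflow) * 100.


86.1%

Screen efficiency = (1 - fraction of undersize in overflow) * 100
= (1 - 0.139) * 100
= 0.861 * 100
= 86.1%


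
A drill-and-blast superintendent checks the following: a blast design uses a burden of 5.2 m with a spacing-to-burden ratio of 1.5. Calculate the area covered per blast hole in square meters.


40.56 m^2

First, find the spacing:
Spacing = burden * ratio = 5.2 * 1.5
= 7.8 m
Then, calculate the area:
Area = burden * spacing = 5.2 * 7.8
= 40.56 m^2


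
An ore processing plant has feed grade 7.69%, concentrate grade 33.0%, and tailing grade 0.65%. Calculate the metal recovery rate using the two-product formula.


Using the two-product formula:
R = 100 * c * (f - t) / (f * (c - t))
Numerator = 100 * 33.0 * (7.69 - 0.65)
= 100 * 33.0 * 7.04
= 23232.0
Denominator = 7.69 * (33.0 - 0.65)
= 7.69 * 32.35
= 248.7715
R = 23232.0 / 248.7715
= 93.3869%

93.3869%


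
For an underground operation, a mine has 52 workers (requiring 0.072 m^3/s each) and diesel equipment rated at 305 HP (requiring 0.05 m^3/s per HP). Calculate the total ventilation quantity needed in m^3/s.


18.994 m^3/s

Airflow for workers:
Q_people = 52 * 0.072 = 3.744 m^3/s
Airflow for diesel equipment:
Q_diesel = 305 * 0.05 = 15.25 m^3/s
Total ventilation:
Q_total = 3.744 + 15.25
= 18.994 m^3/s


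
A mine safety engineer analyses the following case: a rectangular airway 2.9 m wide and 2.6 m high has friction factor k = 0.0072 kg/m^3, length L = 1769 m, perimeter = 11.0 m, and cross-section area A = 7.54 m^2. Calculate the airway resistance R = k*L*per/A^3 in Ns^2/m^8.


0.3268 Ns^2/m^8

Compute the numerator:
k * L * per = 0.0072 * 1769 * 11.0
= 140.1048
Compute the denominator:
A^3 = 7.54^3 = 428.661064
Resistance:
R = 140.1048 / 428.661064
= 0.3268 Ns^2/m^8


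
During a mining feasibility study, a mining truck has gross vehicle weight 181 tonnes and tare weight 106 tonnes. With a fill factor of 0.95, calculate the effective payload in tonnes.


71.25 tonnes

Maximum payload = gross - tare
= 181 - 106 = 75 tonnes
Effective payload = max payload * fill factor
= 75 * 0.95
= 71.25 tonnes


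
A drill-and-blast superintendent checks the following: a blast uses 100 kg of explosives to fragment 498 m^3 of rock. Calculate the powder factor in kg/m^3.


Powder factor = explosive mass / rock volume
= 100 / 498
= 0.2008 kg/m^3

0.2008 kg/m^3


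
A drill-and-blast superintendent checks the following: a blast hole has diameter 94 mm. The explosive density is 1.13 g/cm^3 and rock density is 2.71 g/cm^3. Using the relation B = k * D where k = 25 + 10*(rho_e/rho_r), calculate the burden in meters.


2.742 m

First, compute k:
rho_e / rho_r = 1.13 / 2.71 = 0.4169741697
k = 25 + 10 * 0.4169741697 = 29.1697417
Then, compute burden:
B = k * D / 1000 = 29.1697417 * 94 / 1000
= 2741.95572 / 1000
= 2.742 m


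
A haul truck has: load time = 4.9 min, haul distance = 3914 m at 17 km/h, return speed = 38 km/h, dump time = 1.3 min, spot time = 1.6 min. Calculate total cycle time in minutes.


Convert haul speed to m/min: 17 * 1000/60 = 283.3333333 m/min
Haul time = 3914 / 283.3333333 = 13.81411765 min
Convert return speed to m/min: 38 * 1000/60 = 633.3333333 m/min
Return time = 3914 / 633.3333333 = 6.18 min
Total cycle time:
= 4.9 + 13.81411765 + 1.3 + 6.18 + 1.6
= 27.7941 min

27.7941 min


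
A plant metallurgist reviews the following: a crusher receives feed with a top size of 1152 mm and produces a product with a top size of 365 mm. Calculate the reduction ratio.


3.1562

Reduction ratio = feed size / product size
= 1152 / 365
= 3.1562


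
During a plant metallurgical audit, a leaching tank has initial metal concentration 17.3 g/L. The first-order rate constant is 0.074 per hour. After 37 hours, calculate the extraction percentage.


Compute the exponent:
-k * t = -0.074 * 37 = -2.738
Remaining concentration:
C = 17.3 * exp(-2.738)
= 17.3 * 0.06469961681
= 1.119303371 g/L
Extracted = 17.3 - 1.119303371 = 16.18069663 g/L
Extraction % = 16.18069663 / 17.3 * 100
= 93.53%

93.53%


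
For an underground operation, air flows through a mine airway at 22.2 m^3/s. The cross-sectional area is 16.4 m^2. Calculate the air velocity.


1.3537 m/s

Velocity = flow rate / cross-sectional area
= 22.2 / 16.4
= 1.3537 m/s


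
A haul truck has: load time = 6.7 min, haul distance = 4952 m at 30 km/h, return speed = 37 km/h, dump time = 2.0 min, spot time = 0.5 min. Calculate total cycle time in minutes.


27.1343 min

Convert haul speed to m/min: 30 * 1000/60 = 500 m/min
Haul time = 4952 / 500 = 9.904 min
Convert return speed to m/min: 37 * 1000/60 = 616.6666667 m/min
Return time = 4952 / 616.6666667 = 8.03027027 min
Total cycle time:
= 6.7 + 9.904 + 2.0 + 8.03027027 + 0.5
= 27.1343 min


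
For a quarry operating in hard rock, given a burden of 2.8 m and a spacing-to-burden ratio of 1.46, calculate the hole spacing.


4.088 m

Spacing = burden * ratio
= 2.8 * 1.46
= 4.088 m


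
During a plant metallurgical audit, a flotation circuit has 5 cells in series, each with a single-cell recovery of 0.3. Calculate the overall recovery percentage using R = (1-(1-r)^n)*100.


Complement of single-cell recovery:
1 - r = 1 - 0.3 = 0.7
Raise to power n:
(1 - r)^5 = 0.7^5 = 0.16807
Overall recovery:
R = (1 - 0.16807) * 100
= 83.193%

83.193%


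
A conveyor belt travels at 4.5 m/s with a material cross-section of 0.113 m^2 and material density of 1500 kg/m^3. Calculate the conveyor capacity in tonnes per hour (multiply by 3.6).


2745.9 t/h

Volumetric flow = speed * area
= 4.5 * 0.113 = 0.5085 m^3/s
Mass flow = volumetric * density
= 0.5085 * 1500 = 762.75 kg/s
Convert to t/h: multiply by 3.6
Capacity = 762.75 * 3.6
= 2745.9 t/h


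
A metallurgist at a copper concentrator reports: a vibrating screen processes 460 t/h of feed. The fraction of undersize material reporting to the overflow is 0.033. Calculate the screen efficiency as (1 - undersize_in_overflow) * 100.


96.7%

Screen efficiency = (1 - fraction of undersize in overflow) * 100
= (1 - 0.033) * 100
= 0.967 * 100
= 96.7%


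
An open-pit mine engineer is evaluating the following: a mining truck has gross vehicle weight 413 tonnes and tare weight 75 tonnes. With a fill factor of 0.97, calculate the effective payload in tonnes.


Maximum payload = gross - tare
= 413 - 75 = 338 tonnes
Effective payload = max payload * fill factor
= 338 * 0.97
= 327.86 tonnes

327.86 tonnes


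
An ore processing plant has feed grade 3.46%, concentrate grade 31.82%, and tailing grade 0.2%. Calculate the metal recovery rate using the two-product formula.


94.8156%

Using the two-product formula:
R = 100 * c * (f - t) / (f * (c - t))
Numerator = 100 * 31.82 * (3.46 - 0.2)
= 100 * 31.82 * 3.26
= 10373.32
Denominator = 3.46 * (31.82 - 0.2)
= 3.46 * 31.62
= 109.4052
R = 10373.32 / 109.4052
= 94.8156%


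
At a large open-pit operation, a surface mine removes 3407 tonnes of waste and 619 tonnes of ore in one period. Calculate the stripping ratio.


5.504

Stripping ratio = waste tonnage / ore tonnage
= 3407 / 619
= 5.504


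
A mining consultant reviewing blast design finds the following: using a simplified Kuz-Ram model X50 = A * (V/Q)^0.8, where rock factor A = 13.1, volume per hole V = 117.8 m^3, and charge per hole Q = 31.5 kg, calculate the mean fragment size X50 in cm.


Compute V/Q:
V/Q = 117.8 / 31.5 = 3.73968254
Raise to the power 0.8:
(V/Q)^0.8 = 3.73968254^0.8 = 2.872551273
Multiply by A:
X50 = 13.1 * 2.872551273
= 37.6304 cm

37.6304 cm


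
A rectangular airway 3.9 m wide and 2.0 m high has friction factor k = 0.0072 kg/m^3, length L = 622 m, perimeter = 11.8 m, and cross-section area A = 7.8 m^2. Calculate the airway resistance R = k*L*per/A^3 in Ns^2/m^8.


0.1114 Ns^2/m^8

Compute the numerator:
k * L * per = 0.0072 * 622 * 11.8
= 52.84512
Compute the denominator:
A^3 = 7.8^3 = 474.552
Resistance:
R = 52.84512 / 474.552
= 0.1114 Ns^2/m^8


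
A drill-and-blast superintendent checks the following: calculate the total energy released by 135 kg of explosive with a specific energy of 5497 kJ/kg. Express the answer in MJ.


742.095 MJ

Energy = mass * specific_energy / 1000
= 135 * 5497 / 1000
= 742095 / 1000
= 742.095 MJ


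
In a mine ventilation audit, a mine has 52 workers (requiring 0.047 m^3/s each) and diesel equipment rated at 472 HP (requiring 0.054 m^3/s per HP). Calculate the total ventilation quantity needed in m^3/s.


Airflow for workers:
Q_people = 52 * 0.047 = 2.444 m^3/s
Airflow for diesel equipment:
Q_diesel = 472 * 0.054 = 25.488 m^3/s
Total ventilation:
Q_total = 2.444 + 25.488
= 27.932 m^3/s

27.932 m^3/s


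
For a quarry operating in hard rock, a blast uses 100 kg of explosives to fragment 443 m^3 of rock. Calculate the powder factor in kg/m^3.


0.2257 kg/m^3

Powder factor = explosive mass / rock volume
= 100 / 443
= 0.2257 kg/m^3


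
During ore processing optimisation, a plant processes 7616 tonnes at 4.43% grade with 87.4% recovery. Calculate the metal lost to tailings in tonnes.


Total metal in feed:
= 7616 * 4.43 / 100 = 337.3888 tonnes
Metal recovered:
= 337.3888 * 87.4 / 100 = 294.8778112 tonnes
Metal lost to tailings:
= 337.3888 - 294.8778112
= 42.511 tonnes

42.511 tonnes


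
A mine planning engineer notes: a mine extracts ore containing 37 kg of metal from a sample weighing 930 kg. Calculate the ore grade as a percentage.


3.9785%

Ore grade = (metal mass / ore mass) * 100
= (37 / 930) * 100
= 0.03978494624 * 100
= 3.9785%


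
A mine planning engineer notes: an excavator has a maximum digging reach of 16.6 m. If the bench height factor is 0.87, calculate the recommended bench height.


14.442 m

Bench height = reach * factor
= 16.6 * 0.87
= 14.442 m


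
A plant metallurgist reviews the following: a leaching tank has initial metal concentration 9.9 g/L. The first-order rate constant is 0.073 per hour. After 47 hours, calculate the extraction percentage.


Compute the exponent:
-k * t = -0.073 * 47 = -3.431
Remaining concentration:
C = 9.9 * exp(-3.431)
= 9.9 * 0.03235457002
= 0.3203102432 g/L
Extracted = 9.9 - 0.3203102432 = 9.579689757 g/L
Extraction % = 9.579689757 / 9.9 * 100
= 96.7645%

96.7645%


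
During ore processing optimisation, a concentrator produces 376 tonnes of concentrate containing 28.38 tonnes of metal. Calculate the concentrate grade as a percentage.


7.5479%

Grade = (metal in concentrate / concentrate mass) * 100
= (28.38 / 376) * 100
= 0.0754787234 * 100
= 7.5479%


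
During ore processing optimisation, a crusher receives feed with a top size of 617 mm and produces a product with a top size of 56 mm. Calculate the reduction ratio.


11.0179

Reduction ratio = feed size / product size
= 617 / 56
= 11.0179


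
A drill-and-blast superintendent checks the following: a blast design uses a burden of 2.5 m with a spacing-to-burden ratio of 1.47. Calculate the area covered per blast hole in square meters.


9.1875 m^2

First, find the spacing:
Spacing = burden * ratio = 2.5 * 1.47
= 3.675 m
Then, calculate the area:
Area = burden * spacing = 2.5 * 3.675
= 9.1875 m^2


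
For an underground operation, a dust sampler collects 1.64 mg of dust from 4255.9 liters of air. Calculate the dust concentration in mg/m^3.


0.3853 mg/m^3

Convert liters to m^3: 1 m^3 = 1000 L
Concentration = mass / volume * 1000
= 1.64 / 4255.9 * 1000
= 0.0003853474001 * 1000
= 0.3853 mg/m^3


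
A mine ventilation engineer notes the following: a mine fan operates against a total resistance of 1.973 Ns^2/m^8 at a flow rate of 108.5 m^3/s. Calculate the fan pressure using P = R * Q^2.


Compute Q^2:
Q^2 = 108.5^2 = 11772.25
Compute pressure:
P = R * Q^2 = 1.973 * 11772.25
= 23226.6493 Pa

23226.6493 Pa


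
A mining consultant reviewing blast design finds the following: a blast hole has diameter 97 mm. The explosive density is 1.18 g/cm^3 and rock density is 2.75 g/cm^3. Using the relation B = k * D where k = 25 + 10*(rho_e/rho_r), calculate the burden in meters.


First, compute k:
rho_e / rho_r = 1.18 / 2.75 = 0.4290909091
k = 25 + 10 * 0.4290909091 = 29.29090909
Then, compute burden:
B = k * D / 1000 = 29.29090909 * 97 / 1000
= 2841.218182 / 1000
= 2.8412 m

2.8412 m


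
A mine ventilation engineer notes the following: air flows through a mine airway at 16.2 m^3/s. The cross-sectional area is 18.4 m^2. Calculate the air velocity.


Velocity = flow rate / cross-sectional area
= 16.2 / 18.4
= 0.8804 m/s

0.8804 m/s


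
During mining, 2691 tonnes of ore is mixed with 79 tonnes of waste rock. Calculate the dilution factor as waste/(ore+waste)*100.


2.852%

Total material = ore + waste
= 2691 + 79 = 2770 tonnes
Dilution = waste / total * 100
= 79 / 2770 * 100
= 0.0285198556 * 100
= 2.852%


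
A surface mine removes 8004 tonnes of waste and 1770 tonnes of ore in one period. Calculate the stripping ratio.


Stripping ratio = waste tonnage / ore tonnage
= 8004 / 1770
= 4.522

4.522


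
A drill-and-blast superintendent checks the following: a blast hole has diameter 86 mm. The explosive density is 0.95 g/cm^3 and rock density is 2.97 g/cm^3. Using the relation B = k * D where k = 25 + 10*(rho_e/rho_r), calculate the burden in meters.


2.4251 m

First, compute k:
rho_e / rho_r = 0.95 / 2.97 = 0.3198653199
k = 25 + 10 * 0.3198653199 = 28.1986532
Then, compute burden:
B = k * D / 1000 = 28.1986532 * 86 / 1000
= 2425.084175 / 1000
= 2.4251 m


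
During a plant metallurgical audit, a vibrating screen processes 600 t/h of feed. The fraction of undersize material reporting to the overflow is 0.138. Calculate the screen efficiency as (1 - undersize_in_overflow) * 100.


86.2%

Screen efficiency = (1 - fraction of undersize in overflow) * 100
= (1 - 0.138) * 100
= 0.862 * 100
= 86.2%


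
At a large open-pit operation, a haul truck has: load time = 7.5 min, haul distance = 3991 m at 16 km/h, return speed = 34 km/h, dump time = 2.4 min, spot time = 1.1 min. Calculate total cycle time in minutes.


33.0092 min

Convert haul speed to m/min: 16 * 1000/60 = 266.6666667 m/min
Haul time = 3991 / 266.6666667 = 14.96625 min
Convert return speed to m/min: 34 * 1000/60 = 566.6666667 m/min
Return time = 3991 / 566.6666667 = 7.042941176 min
Total cycle time:
= 7.5 + 14.96625 + 2.4 + 7.042941176 + 1.1
= 33.0092 min


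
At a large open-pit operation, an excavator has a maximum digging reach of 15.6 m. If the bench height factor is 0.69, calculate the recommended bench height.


10.764 m

Bench height = reach * factor
= 15.6 * 0.69
= 10.764 m


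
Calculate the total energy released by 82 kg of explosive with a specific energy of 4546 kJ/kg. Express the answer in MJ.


Energy = mass * specific_energy / 1000
= 82 * 4546 / 1000
= 372772 / 1000
= 372.772 MJ

372.772 MJ


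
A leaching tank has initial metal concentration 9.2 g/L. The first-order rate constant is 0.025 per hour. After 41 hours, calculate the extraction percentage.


Compute the exponent:
-k * t = -0.025 * 41 = -1.025
Remaining concentration:
C = 9.2 * exp(-1.025)
= 9.2 * 0.3587964654
= 3.300927482 g/L
Extracted = 9.2 - 3.300927482 = 5.899072518 g/L
Extraction % = 5.899072518 / 9.2 * 100
= 64.1204%

64.1204%


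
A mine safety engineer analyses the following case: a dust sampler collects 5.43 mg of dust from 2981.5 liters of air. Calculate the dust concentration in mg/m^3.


Convert liters to m^3: 1 m^3 = 1000 L
Concentration = mass / volume * 1000
= 5.43 / 2981.5 * 1000
= 0.001821230924 * 1000
= 1.8212 mg/m^3

1.8212 mg/m^3


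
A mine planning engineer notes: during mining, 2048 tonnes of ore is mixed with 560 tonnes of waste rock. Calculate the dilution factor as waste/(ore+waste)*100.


21.4724%

Total material = ore + waste
= 2048 + 560 = 2608 tonnes
Dilution = waste / total * 100
= 560 / 2608 * 100
= 0.2147239264 * 100
= 21.4724%


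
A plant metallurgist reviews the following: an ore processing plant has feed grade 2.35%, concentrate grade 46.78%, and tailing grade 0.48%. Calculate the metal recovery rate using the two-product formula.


80.3994%

Using the two-product formula:
R = 100 * c * (f - t) / (f * (c - t))
Numerator = 100 * 46.78 * (2.35 - 0.48)
= 100 * 46.78 * 1.87
= 8747.86
Denominator = 2.35 * (46.78 - 0.48)
= 2.35 * 46.3
= 108.805
R = 8747.86 / 108.805
= 80.3994%


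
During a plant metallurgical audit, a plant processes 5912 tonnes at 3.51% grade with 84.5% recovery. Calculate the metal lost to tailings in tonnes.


32.1642 tonnes

Total metal in feed:
= 5912 * 3.51 / 100 = 207.5112 tonnes
Metal recovered:
= 207.5112 * 84.5 / 100 = 175.346964 tonnes
Metal lost to tailings:
= 207.5112 - 175.346964
= 32.1642 tonnes


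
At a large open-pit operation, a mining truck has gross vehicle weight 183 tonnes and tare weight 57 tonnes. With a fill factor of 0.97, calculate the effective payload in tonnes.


Maximum payload = gross - tare
= 183 - 57 = 126 tonnes
Effective payload = max payload * fill factor
= 126 * 0.97
= 122.22 tonnes

122.22 tonnes


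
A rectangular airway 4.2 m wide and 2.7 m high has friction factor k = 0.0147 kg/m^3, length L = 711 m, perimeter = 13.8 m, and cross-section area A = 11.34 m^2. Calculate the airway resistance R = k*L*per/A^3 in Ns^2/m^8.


0.0989 Ns^2/m^8

Compute the numerator:
k * L * per = 0.0147 * 711 * 13.8
= 144.23346
Compute the denominator:
A^3 = 11.34^3 = 1458.274104
Resistance:
R = 144.23346 / 1458.274104
= 0.0989 Ns^2/m^8


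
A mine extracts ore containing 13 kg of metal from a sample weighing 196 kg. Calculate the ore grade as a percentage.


Ore grade = (metal mass / ore mass) * 100
= (13 / 196) * 100
= 0.06632653061 * 100
= 6.6327%

6.6327%


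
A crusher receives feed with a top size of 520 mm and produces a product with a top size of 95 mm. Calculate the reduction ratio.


5.4737

Reduction ratio = feed size / product size
= 520 / 95
= 5.4737


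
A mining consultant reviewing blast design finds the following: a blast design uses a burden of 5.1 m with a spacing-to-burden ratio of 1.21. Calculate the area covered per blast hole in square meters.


31.4721 m^2

First, find the spacing:
Spacing = burden * ratio = 5.1 * 1.21
= 6.171 m
Then, calculate the area:
Area = burden * spacing = 5.1 * 6.171
= 31.4721 m^2


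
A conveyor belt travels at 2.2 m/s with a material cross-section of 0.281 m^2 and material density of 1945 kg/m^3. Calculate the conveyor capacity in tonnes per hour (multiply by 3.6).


4328.6364 t/h

Volumetric flow = speed * area
= 2.2 * 0.281 = 0.6182 m^3/s
Mass flow = volumetric * density
= 0.6182 * 1945 = 1202.399 kg/s
Convert to t/h: multiply by 3.6
Capacity = 1202.399 * 3.6
= 4328.6364 t/h


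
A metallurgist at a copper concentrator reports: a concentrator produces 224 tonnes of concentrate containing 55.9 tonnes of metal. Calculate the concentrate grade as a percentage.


Grade = (metal in concentrate / concentrate mass) * 100
= (55.9 / 224) * 100
= 0.2495535714 * 100
= 24.9554%

24.9554%


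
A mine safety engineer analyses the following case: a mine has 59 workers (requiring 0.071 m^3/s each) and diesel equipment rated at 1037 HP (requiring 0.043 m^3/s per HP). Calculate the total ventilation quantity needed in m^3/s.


48.78 m^3/s

Airflow for workers:
Q_people = 59 * 0.071 = 4.189 m^3/s
Airflow for diesel equipment:
Q_diesel = 1037 * 0.043 = 44.591 m^3/s
Total ventilation:
Q_total = 4.189 + 44.591
= 48.78 m^3/s


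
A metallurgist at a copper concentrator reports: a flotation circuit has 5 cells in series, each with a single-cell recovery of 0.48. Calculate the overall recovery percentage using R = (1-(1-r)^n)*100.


96.198%

Complement of single-cell recovery:
1 - r = 1 - 0.48 = 0.52
Raise to power n:
(1 - r)^5 = 0.52^5 = 0.0380204032
Overall recovery:
R = (1 - 0.0380204032) * 100
= 96.198%


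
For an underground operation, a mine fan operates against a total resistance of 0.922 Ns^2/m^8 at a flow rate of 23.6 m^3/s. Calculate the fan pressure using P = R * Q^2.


513.5171 Pa

Compute Q^2:
Q^2 = 23.6^2 = 556.96
Compute pressure:
P = R * Q^2 = 0.922 * 556.96
= 513.5171 Pa


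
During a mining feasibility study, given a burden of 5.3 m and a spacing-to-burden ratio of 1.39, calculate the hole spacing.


Spacing = burden * ratio
= 5.3 * 1.39
= 7.367 m

7.367 m


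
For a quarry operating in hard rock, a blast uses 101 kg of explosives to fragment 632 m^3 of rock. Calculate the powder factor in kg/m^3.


0.1598 kg/m^3

Powder factor = explosive mass / rock volume
= 101 / 632
= 0.1598 kg/m^3


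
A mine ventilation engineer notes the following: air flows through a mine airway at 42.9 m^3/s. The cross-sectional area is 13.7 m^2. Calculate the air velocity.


Velocity = flow rate / cross-sectional area
= 42.9 / 13.7
= 3.1314 m/s

3.1314 m/s


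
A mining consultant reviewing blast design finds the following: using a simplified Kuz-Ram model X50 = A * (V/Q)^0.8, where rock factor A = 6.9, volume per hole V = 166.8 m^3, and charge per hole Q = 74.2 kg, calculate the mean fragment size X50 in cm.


13.1912 cm

Compute V/Q:
V/Q = 166.8 / 74.2 = 2.247978437
Raise to the power 0.8:
(V/Q)^0.8 = 2.247978437^0.8 = 1.911761507
Multiply by A:
X50 = 6.9 * 1.911761507
= 13.1912 cm


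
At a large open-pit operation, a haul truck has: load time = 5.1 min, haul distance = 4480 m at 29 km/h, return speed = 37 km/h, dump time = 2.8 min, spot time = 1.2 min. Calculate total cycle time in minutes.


Convert haul speed to m/min: 29 * 1000/60 = 483.3333333 m/min
Haul time = 4480 / 483.3333333 = 9.268965517 min
Convert return speed to m/min: 37 * 1000/60 = 616.6666667 m/min
Return time = 4480 / 616.6666667 = 7.264864865 min
Total cycle time:
= 5.1 + 9.268965517 + 2.8 + 7.264864865 + 1.2
= 25.6338 min

25.6338 min


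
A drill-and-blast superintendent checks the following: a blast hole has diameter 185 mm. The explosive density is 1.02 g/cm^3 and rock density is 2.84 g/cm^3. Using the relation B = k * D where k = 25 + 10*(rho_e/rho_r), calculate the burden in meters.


5.2894 m

First, compute k:
rho_e / rho_r = 1.02 / 2.84 = 0.3591549296
k = 25 + 10 * 0.3591549296 = 28.5915493
Then, compute burden:
B = k * D / 1000 = 28.5915493 * 185 / 1000
= 5289.43662 / 1000
= 5.2894 m


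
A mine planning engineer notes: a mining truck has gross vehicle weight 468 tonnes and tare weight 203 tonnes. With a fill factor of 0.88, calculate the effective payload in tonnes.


Maximum payload = gross - tare
= 468 - 203 = 265 tonnes
Effective payload = max payload * fill factor
= 265 * 0.88
= 233.2 tonnes

233.2 tonnes


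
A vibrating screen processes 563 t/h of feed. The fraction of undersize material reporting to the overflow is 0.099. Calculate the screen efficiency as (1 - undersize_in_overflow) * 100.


90.1%

Screen efficiency = (1 - fraction of undersize in overflow) * 100
= (1 - 0.099) * 100
= 0.901 * 100
= 90.1%


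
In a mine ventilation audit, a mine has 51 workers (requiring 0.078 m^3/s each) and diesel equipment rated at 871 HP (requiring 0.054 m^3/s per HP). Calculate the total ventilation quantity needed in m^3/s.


Airflow for workers:
Q_people = 51 * 0.078 = 3.978 m^3/s
Airflow for diesel equipment:
Q_diesel = 871 * 0.054 = 47.034 m^3/s
Total ventilation:
Q_total = 3.978 + 47.034
= 51.012 m^3/s

51.012 m^3/s


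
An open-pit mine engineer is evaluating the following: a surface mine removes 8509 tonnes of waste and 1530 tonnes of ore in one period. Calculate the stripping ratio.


5.5614

Stripping ratio = waste tonnage / ore tonnage
= 8509 / 1530
= 5.5614


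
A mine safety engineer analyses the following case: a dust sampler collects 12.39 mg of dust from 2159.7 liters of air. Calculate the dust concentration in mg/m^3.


5.7369 mg/m^3

Convert liters to m^3: 1 m^3 = 1000 L
Concentration = mass / volume * 1000
= 12.39 / 2159.7 * 1000
= 0.005736907904 * 1000
= 5.7369 mg/m^3


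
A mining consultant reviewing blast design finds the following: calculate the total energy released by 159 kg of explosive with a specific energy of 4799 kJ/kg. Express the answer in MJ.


763.041 MJ

Energy = mass * specific_energy / 1000
= 159 * 4799 / 1000
= 763041 / 1000
= 763.041 MJ


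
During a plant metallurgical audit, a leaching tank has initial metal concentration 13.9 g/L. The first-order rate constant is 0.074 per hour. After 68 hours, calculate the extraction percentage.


Compute the exponent:
-k * t = -0.074 * 68 = -5.032
Remaining concentration:
C = 13.9 * exp(-5.032)
= 13.9 * 0.006525746018
= 0.09070786965 g/L
Extracted = 13.9 - 0.09070786965 = 13.80929213 g/L
Extraction % = 13.80929213 / 13.9 * 100
= 99.3474%

99.3474%


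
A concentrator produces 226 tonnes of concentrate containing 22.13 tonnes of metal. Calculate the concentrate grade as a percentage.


9.792%

Grade = (metal in concentrate / concentrate mass) * 100
= (22.13 / 226) * 100
= 0.09792035398 * 100
= 9.792%


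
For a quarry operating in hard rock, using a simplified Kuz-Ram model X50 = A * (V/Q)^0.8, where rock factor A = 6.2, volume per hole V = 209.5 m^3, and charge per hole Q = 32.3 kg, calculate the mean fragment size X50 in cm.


Compute V/Q:
V/Q = 209.5 / 32.3 = 6.486068111
Raise to the power 0.8:
(V/Q)^0.8 = 6.486068111^0.8 = 4.462571669
Multiply by A:
X50 = 6.2 * 4.462571669
= 27.6679 cm

27.6679 cm


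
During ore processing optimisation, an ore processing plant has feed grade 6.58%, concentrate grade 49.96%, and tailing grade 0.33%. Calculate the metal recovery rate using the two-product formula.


95.6164%

Using the two-product formula:
R = 100 * c * (f - t) / (f * (c - t))
Numerator = 100 * 49.96 * (6.58 - 0.33)
= 100 * 49.96 * 6.25
= 31225.0
Denominator = 6.58 * (49.96 - 0.33)
= 6.58 * 49.63
= 326.5654
R = 31225.0 / 326.5654
= 95.6164%


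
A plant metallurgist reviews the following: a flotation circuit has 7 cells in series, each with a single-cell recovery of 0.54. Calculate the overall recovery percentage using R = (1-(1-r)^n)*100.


Complement of single-cell recovery:
1 - r = 1 - 0.54 = 0.46
Raise to power n:
(1 - r)^7 = 0.46^7 = 0.004358176572
Overall recovery:
R = (1 - 0.004358176572) * 100
= 99.5642%

99.5642%


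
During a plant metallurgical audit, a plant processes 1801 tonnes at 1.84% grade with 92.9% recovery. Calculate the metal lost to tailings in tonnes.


Total metal in feed:
= 1801 * 1.84 / 100 = 33.1384 tonnes
Metal recovered:
= 33.1384 * 92.9 / 100 = 30.7855736 tonnes
Metal lost to tailings:
= 33.1384 - 30.7855736
= 2.3528 tonnes

2.3528 tonnes


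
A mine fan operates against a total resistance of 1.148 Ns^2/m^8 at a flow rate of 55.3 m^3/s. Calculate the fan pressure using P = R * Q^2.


3510.6873 Pa

Compute Q^2:
Q^2 = 55.3^2 = 3058.09
Compute pressure:
P = R * Q^2 = 1.148 * 3058.09
= 3510.6873 Pa


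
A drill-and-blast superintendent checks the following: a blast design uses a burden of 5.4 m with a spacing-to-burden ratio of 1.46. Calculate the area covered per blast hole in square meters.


First, find the spacing:
Spacing = burden * ratio = 5.4 * 1.46
= 7.884 m
Then, calculate the area:
Area = burden * spacing = 5.4 * 7.884
= 42.5736 m^2

42.5736 m^2


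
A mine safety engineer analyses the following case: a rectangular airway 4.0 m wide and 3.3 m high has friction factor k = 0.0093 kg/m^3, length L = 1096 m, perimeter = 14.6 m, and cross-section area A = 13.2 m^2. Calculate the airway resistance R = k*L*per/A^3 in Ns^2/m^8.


0.0647 Ns^2/m^8

Compute the numerator:
k * L * per = 0.0093 * 1096 * 14.6
= 148.81488
Compute the denominator:
A^3 = 13.2^3 = 2299.968
Resistance:
R = 148.81488 / 2299.968
= 0.0647 Ns^2/m^8


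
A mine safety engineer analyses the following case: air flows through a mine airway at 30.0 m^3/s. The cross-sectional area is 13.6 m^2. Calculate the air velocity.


Velocity = flow rate / cross-sectional area
= 30.0 / 13.6
= 2.2059 m/s

2.2059 m/s


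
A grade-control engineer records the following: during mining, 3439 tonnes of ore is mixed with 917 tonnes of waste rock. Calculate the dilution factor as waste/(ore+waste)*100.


Total material = ore + waste
= 3439 + 917 = 4356 tonnes
Dilution = waste / total * 100
= 917 / 4356 * 100
= 0.2105142332 * 100
= 21.0514%

21.0514%


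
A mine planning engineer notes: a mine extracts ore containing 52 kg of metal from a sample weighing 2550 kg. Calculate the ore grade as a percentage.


2.0392%

Ore grade = (metal mass / ore mass) * 100
= (52 / 2550) * 100
= 0.02039215686 * 100
= 2.0392%


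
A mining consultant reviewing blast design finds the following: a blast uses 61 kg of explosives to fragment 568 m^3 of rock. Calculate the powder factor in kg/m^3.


0.1074 kg/m^3

Powder factor = explosive mass / rock volume
= 61 / 568
= 0.1074 kg/m^3


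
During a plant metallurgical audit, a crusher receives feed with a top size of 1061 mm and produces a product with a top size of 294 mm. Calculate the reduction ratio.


Reduction ratio = feed size / product size
= 1061 / 294
= 3.6088

3.6088


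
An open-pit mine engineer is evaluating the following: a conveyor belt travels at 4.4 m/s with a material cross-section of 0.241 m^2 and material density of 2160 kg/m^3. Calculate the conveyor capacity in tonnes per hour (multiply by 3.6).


Volumetric flow = speed * area
= 4.4 * 0.241 = 1.0604 m^3/s
Mass flow = volumetric * density
= 1.0604 * 2160 = 2290.464 kg/s
Convert to t/h: multiply by 3.6
Capacity = 2290.464 * 3.6
= 8245.6704 t/h

8245.6704 t/h


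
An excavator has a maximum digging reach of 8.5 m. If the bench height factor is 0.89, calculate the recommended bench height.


Bench height = reach * factor
= 8.5 * 0.89
= 7.565 m

7.565 m


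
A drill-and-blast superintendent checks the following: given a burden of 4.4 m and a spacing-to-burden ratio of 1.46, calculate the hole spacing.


Spacing = burden * ratio
= 4.4 * 1.46
= 6.424 m

6.424 m


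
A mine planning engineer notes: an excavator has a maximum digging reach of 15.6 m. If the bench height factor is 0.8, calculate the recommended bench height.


Bench height = reach * factor
= 15.6 * 0.8
= 12.48 m

12.48 m


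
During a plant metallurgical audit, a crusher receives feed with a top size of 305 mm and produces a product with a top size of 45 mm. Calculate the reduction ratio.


6.7778

Reduction ratio = feed size / product size
= 305 / 45
= 6.7778


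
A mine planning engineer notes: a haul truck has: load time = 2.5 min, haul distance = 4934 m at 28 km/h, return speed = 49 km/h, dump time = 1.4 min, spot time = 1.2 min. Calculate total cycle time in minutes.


21.7145 min

Convert haul speed to m/min: 28 * 1000/60 = 466.6666667 m/min
Haul time = 4934 / 466.6666667 = 10.57285714 min
Convert return speed to m/min: 49 * 1000/60 = 816.6666667 m/min
Return time = 4934 / 816.6666667 = 6.041632653 min
Total cycle time:
= 2.5 + 10.57285714 + 1.4 + 6.041632653 + 1.2
= 21.7145 min


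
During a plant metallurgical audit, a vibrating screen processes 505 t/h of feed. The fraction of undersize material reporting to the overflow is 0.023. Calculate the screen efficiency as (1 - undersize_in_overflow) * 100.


Screen efficiency = (1 - fraction of undersize in overflow) * 100
= (1 - 0.023) * 100
= 0.977 * 100
= 97.7%

97.7%


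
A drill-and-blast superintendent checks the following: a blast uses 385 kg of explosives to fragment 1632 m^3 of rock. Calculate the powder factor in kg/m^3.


Powder factor = explosive mass / rock volume
= 385 / 1632
= 0.2359 kg/m^3

0.2359 kg/m^3


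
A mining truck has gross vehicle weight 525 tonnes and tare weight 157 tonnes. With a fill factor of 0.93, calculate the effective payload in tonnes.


342.24 tonnes

Maximum payload = gross - tare
= 525 - 157 = 368 tonnes
Effective payload = max payload * fill factor
= 368 * 0.93
= 342.24 tonnes


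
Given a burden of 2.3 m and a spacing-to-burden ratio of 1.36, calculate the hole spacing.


Spacing = burden * ratio
= 2.3 * 1.36
= 3.128 m

3.128 m


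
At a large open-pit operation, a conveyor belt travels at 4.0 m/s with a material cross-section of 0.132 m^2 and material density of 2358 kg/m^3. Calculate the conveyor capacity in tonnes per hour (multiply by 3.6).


4482.0864 t/h

Volumetric flow = speed * area
= 4.0 * 0.132 = 0.528 m^3/s
Mass flow = volumetric * density
= 0.528 * 2358 = 1245.024 kg/s
Convert to t/h: multiply by 3.6
Capacity = 1245.024 * 3.6
= 4482.0864 t/h
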